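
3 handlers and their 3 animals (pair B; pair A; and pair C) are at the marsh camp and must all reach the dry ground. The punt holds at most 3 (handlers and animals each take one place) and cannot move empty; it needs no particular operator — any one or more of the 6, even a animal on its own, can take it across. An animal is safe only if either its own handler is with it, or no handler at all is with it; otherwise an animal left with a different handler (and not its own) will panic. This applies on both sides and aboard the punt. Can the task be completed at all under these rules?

1. animal B and handler B cross → the dry ground.
2. handler B crosses ← the marsh camp.
3. handler A, handler B, and handler C cross → the dry ground.
4. animal B crosses ← the marsh camp.
5. animal A, animal B, and animal C cross → the dry ground.

Yes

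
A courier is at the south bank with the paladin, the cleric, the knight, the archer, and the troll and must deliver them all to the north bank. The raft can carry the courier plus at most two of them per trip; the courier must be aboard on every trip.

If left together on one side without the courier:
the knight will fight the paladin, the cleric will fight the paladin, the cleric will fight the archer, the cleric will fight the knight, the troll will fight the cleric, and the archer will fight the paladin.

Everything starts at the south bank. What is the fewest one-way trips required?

Counting alone: the courier can take at most 2 across per trip to the north bank, so moving all 5 needs at least 3 loaded trips out, with a return between consecutive ones — at least 5 crossings.
The safety rule pushes this higher. Following every safe sequence of crossings, the most of the 5 that can be at the north bank as the raft arrives there on crossing 5 is 4 — never all 5.
So no plan with fewer than 7 crossings exists, and this one achieves 7:
1. Courier goes to the north bank with the cleric and the paladin.  [the south bank: the archer, the knight, the troll | the north bank: the cleric, the paladin]
2. Courier goes back to the south bank with the paladin.  [the south bank: the archer, the knight, the paladin, the troll | the north bank: the cleric]
3. Courier goes to the north bank with the paladin and the troll.  [the south bank: the archer, the knight | the north bank: the cleric, the paladin, the troll]
4. Courier goes back to the south bank with the cleric.  [the south bank: the archer, the cleric, the knight | the north bank: the paladin, the troll]
5. Courier goes to the north bank with the archer and the knight.  [the south bank: the cleric | the north bank: the archer, the knight, the paladin, the troll]
6. Courier goes back to the south bank with the paladin.  [the south bank: the cleric, the paladin | the north bank: the archer, the knight, the troll]
7. Courier goes to the north bank with the cleric and the paladin.  [the south bank: — | the north bank: the archer, the cleric, the knight, the paladin, the troll]

7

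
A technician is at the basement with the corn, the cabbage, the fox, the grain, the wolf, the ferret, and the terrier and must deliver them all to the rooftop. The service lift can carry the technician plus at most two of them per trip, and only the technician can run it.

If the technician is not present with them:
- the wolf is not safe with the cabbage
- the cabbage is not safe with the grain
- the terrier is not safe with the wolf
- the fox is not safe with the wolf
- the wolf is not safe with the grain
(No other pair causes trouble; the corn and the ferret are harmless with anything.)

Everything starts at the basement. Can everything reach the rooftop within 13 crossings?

Yes

Yes — this plan uses 11 crossings (≤ 13):
1. Technician goes to the rooftop with the cabbage and the wolf.  [the basement: the corn, the ferret, the fox, the grain, the terrier | the rooftop: the cabbage, the wolf]
2. Technician goes back to the basement with the cabbage.  [the basement: the cabbage, the corn, the ferret, the fox, the grain, the terrier | the rooftop: the wolf]
3. Technician goes to the rooftop with the cabbage and the corn.  [the basement: the ferret, the fox, the grain, the terrier | the rooftop: the cabbage, the corn, the wolf]
4. Technician goes back to the basement with the cabbage.  [the basement: the cabbage, the ferret, the fox, the grain, the terrier | the rooftop: the corn, the wolf]
5. Technician goes to the rooftop with the cabbage and the fox.  [the basement: the ferret, the grain, the terrier | the rooftop: the cabbage, the corn, the fox, the wolf]
6. Technician goes back to the basement with the wolf.  [the basement: the ferret, the grain, the terrier, the wolf | the rooftop: the cabbage, the corn, the fox]
7. Technician goes to the rooftop with the grain and the terrier.  [the basement: the ferret, the wolf | the rooftop: the cabbage, the corn, the fox, the grain, the terrier]
8. Technician goes back to the basement with the cabbage.  [the basement: the cabbage, the ferret, the wolf | the rooftop: the corn, the fox, the grain, the terrier]
9. Technician goes to the rooftop with the cabbage and the ferret.  [the basement: the wolf | the rooftop: the cabbage, the corn, the ferret, the fox, the grain, the terrier]
10. Technician goes back to the basement with the cabbage.  [the basement: the cabbage, the wolf | the rooftop: the corn, the ferret, the fox, the grain, the terrier]
11. Technician goes to the rooftop with the cabbage and the wolf.  [the basement: — | the rooftop: the cabbage, the corn, the ferret, the fox, the grain, the terrier, the wolf]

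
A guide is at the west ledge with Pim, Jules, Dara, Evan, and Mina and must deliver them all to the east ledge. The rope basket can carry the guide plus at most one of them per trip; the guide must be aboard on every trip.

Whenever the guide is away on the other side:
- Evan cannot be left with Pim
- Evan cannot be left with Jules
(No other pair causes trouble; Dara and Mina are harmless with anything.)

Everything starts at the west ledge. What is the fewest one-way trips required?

Counting alone: the guide can take at most 1 across per trip to the east ledge, so moving all 5 needs at least 5 loaded trips out, with a return between consecutive ones — at least 9 crossings.
The safety rule pushes this higher. Following every safe sequence of crossings, the most of the 5 that can be at the east ledge as the rope basket arrives there on crossing 9 is 4 — never all 5.
So no plan with fewer than 11 crossings exists, and this one achieves 11:
1. Guide goes to the east ledge with Evan.
2. Guide goes back to the west ledge alone.
3. Guide goes to the east ledge with Pim.
4. Guide goes back to the west ledge with Evan.
5. Guide goes to the east ledge with Jules.
6. Guide goes back to the west ledge alone.
7. Guide goes to the east ledge with Dara.
8. Guide goes back to the west ledge alone.
9. Guide goes to the east ledge with Mina.
10. Guide goes back to the west ledge alone.
11. Guide goes to the east ledge with Evan.

11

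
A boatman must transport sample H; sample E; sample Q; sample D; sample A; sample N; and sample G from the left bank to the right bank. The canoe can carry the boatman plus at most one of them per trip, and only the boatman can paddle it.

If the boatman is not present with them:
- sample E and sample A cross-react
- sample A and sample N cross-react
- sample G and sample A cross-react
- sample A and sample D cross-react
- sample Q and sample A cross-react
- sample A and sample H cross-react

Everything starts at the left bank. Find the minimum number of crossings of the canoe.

impossible

Following every safe sequence of crossings from the start, the most of the 7 that can be at the right bank as the canoe arrives there on crossings 1, 3 is 1, 2 respectively; the best ever achieved is 2 of 7.
From crossing 5 on, no configuration arises that was not already reachable earlier: only 15 distinct safe configurations (who is on which side, and where the canoe is) can ever be reached, none of them has everyone across, and every continuation just revisits them. So no valid plan exists.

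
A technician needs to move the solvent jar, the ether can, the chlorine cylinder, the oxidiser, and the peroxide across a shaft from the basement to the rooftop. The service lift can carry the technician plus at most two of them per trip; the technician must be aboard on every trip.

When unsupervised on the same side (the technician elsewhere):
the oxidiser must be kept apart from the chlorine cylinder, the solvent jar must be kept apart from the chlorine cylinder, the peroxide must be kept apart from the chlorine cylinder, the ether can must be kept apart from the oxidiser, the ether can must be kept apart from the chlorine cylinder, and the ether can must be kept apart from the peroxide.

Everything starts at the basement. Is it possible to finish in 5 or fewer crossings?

Counting alone: the technician can take at most 2 across per trip to the rooftop, so moving all 5 needs at least 3 loaded trips out, with a return between consecutive ones — at least 5 crossings.
The safety rule pushes this higher. Following every safe sequence of crossings, the most of the 5 that can be at the rooftop as the service lift arrives there on crossing 5 is 4 — never all 5.
So the move cannot be finished within 5 crossings. (The shortest complete plan takes 7:)
1. Technician goes to the rooftop with the chlorine cylinder and the ether can.
2. Technician goes back to the basement with the ether can.
3. Technician goes to the rooftop with the ether can and the solvent jar.
4. Technician goes back to the basement with the chlorine cylinder.
5. Technician goes to the rooftop with the oxidiser and the peroxide.
6. Technician goes back to the basement with the ether can.
7. Technician goes to the rooftop with the chlorine cylinder and the ether can.

No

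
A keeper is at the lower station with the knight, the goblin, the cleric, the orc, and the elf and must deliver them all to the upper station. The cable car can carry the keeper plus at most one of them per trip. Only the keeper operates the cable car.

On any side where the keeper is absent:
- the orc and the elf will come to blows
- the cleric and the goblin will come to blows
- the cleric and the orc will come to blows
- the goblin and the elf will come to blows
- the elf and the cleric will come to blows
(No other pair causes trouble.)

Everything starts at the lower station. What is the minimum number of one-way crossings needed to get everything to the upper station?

impossible

Whatever the first load, the items left behind include a forbidden pair without the keeper. No opening move is safe, so no plan exists.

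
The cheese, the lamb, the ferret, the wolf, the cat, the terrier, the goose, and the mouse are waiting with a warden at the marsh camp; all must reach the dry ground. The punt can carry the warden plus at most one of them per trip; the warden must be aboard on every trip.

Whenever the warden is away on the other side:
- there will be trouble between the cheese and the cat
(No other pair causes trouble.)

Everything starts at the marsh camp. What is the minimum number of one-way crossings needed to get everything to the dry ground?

15

Counting alone: the warden can take at most 1 across per trip to the dry ground, so moving all 8 needs at least 8 loaded trips out, with a return between consecutive ones — at least 15 crossings.
The plan below uses exactly 15 crossings, so it is optimal:
1. Warden goes to the dry ground with the cheese.  [the marsh camp: the cat, the ferret, the goose, the lamb, the mouse, the terrier, the wolf | the dry ground: the cheese]
2. Warden goes back to the marsh camp alone.  [the marsh camp: the cat, the ferret, the goose, the lamb, the mouse, the terrier, the wolf | the dry ground: the cheese]
3. Warden goes to the dry ground with the lamb.  [the marsh camp: the cat, the ferret, the goose, the mouse, the terrier, the wolf | the dry ground: the cheese, the lamb]
4. Warden goes back to the marsh camp alone.  [the marsh camp: the cat, the ferret, the goose, the mouse, the terrier, the wolf | the dry ground: the cheese, the lamb]
5. Warden goes to the dry ground with the ferret.  [the marsh camp: the cat, the goose, the mouse, the terrier, the wolf | the dry ground: the cheese, the ferret, the lamb]
6. Warden goes back to the marsh camp alone.  [the marsh camp: the cat, the goose, the mouse, the terrier, the wolf | the dry ground: the cheese, the ferret, the lamb]
7. Warden goes to the dry ground with the wolf.  [the marsh camp: the cat, the goose, the mouse, the terrier | the dry ground: the cheese, the ferret, the lamb, the wolf]
8. Warden goes back to the marsh camp alone.  [the marsh camp: the cat, the goose, the mouse, the terrier | the dry ground: the cheese, the ferret, the lamb, the wolf]
9. Warden goes to the dry ground with the terrier.  [the marsh camp: the cat, the goose, the mouse | the dry ground: the cheese, the ferret, the lamb, the terrier, the wolf]
10. Warden goes back to the marsh camp alone.  [the marsh camp: the cat, the goose, the mouse | the dry ground: the cheese, the ferret, the lamb, the terrier, the wolf]
11. Warden goes to the dry ground with the goose.  [the marsh camp: the cat, the mouse | the dry ground: the cheese, the ferret, the goose, the lamb, the terrier, the wolf]
12. Warden goes back to the marsh camp alone.  [the marsh camp: the cat, the mouse | the dry ground: the cheese, the ferret, the goose, the lamb, the terrier, the wolf]
13. Warden goes to the dry ground with the mouse.  [the marsh camp: the cat | the dry ground: the cheese, the ferret, the goose, the lamb, the mouse, the terrier, the wolf]
14. Warden goes back to the marsh camp alone.  [the marsh camp: the cat | the dry ground: the cheese, the ferret, the goose, the lamb, the mouse, the terrier, the wolf]
15. Warden goes to the dry ground with the cat.  [the marsh camp: — | the dry ground: the cat, the cheese, the ferret, the goose, the lamb, the mouse, the terrier, the wolf]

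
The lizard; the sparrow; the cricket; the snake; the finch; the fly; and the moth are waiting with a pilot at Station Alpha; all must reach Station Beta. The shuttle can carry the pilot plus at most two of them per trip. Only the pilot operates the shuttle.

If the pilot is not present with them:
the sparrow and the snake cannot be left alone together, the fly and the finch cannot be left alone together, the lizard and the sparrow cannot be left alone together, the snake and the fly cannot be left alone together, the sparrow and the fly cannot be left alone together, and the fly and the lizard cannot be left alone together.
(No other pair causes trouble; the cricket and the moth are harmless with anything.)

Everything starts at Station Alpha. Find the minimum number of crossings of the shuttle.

Counting alone: the pilot can take at most 2 across per trip to Station Beta, so moving all 7 needs at least 4 loaded trips out, with a return between consecutive ones — at least 7 crossings.
The safety rule pushes this higher. Following every safe sequence of crossings, the most of the 7 that can be at Station Beta as the shuttle arrives there on crossings 7, 9 is 5, 6 respectively — never all 7.
So no plan with fewer than 11 crossings exists, and this one achieves 11:
1. Pilot goes to Station Beta with the fly and the sparrow.
2. Pilot goes back to Station Alpha with the sparrow.
3. Pilot goes to Station Beta with the lizard and the snake.
4. Pilot goes back to Station Alpha with the fly.
5. Pilot goes to Station Beta with the finch and the sparrow.
6. Pilot goes back to Station Alpha with the sparrow.
7. Pilot goes to Station Beta with the cricket and the sparrow.
8. Pilot goes back to Station Alpha with the sparrow.
9. Pilot goes to Station Beta with the moth and the sparrow.
10. Pilot goes back to Station Alpha with the sparrow.
11. Pilot goes to Station Beta with the fly and the sparrow.

11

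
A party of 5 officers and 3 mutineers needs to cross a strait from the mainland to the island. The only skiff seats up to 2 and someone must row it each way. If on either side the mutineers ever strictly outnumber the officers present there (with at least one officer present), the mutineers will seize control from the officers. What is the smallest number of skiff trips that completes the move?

Counting alone: each trip to the island takes at most 2 across and each return brings at least 1 back, so after t trips out (and t−1 returns) at most 2t − (t−1) of the 8 are across; that first reaches 8 at t = 7, so at least 13 crossings are needed.
The plan below uses exactly 13 crossings, so it is optimal:
1. 2 mutineers → the island.  (the mainland: 5O 1M; the island: 0O 2M)
2. 1 mutineer ← the mainland.  (the mainland: 5O 2M; the island: 0O 1M)
3. 2 mutineers → the island.  (the mainland: 5O 0M; the island: 0O 3M)
4. 1 mutineer ← the mainland.  (the mainland: 5O 1M; the island: 0O 2M)
5. 2 officers → the island.  (the mainland: 3O 1M; the island: 2O 2M)
6. 1 mutineer ← the mainland.  (the mainland: 3O 2M; the island: 2O 1M)
7. 1 officer and 1 mutineer → the island.  (the mainland: 2O 1M; the island: 3O 2M)
8. 1 mutineer ← the mainland.  (the mainland: 2O 2M; the island: 3O 1M)
9. 2 mutineers → the island.  (the mainland: 2O 0M; the island: 3O 3M)
10. 1 mutineer ← the mainland.  (the mainland: 2O 1M; the island: 3O 2M)
11. 1 officer and 1 mutineer → the island.  (the mainland: 1O 0M; the island: 4O 3M)
12. 1 mutineer ← the mainland.  (the mainland: 1O 1M; the island: 4O 2M)
13. 1 officer and 1 mutineer → the island.  (the mainland: 0O 0M; the island: 5O 3M)

13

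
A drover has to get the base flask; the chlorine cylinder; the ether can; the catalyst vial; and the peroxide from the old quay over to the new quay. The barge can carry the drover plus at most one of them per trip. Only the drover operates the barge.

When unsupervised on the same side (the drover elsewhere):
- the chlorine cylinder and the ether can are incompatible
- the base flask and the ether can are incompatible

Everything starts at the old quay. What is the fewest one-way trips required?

11

Counting alone: the drover can take at most 1 across per trip to the new quay, so moving all 5 needs at least 5 loaded trips out, with a return between consecutive ones — at least 9 crossings.
The safety rule pushes this higher. Following every safe sequence of crossings, the most of the 5 that can be at the new quay as the barge arrives there on crossing 9 is 4 — never all 5.
So no plan with fewer than 11 crossings exists, and this one achieves 11:
1. Drover goes to the new quay with the ether can.  [the old quay: the base flask, the catalyst vial, the chlorine cylinder, the peroxide | the new quay: the ether can]
2. Drover goes back to the old quay alone.  [the old quay: the base flask, the catalyst vial, the chlorine cylinder, the peroxide | the new quay: the ether can]
3. Drover goes to the new quay with the base flask.  [the old quay: the catalyst vial, the chlorine cylinder, the peroxide | the new quay: the base flask, the ether can]
4. Drover goes back to the old quay with the ether can.  [the old quay: the catalyst vial, the chlorine cylinder, the ether can, the peroxide | the new quay: the base flask]
5. Drover goes to the new quay with the chlorine cylinder.  [the old quay: the catalyst vial, the ether can, the peroxide | the new quay: the base flask, the chlorine cylinder]
6. Drover goes back to the old quay alone.  [the old quay: the catalyst vial, the ether can, the peroxide | the new quay: the base flask, the chlorine cylinder]
7. Drover goes to the new quay with the catalyst vial.  [the old quay: the ether can, the peroxide | the new quay: the base flask, the catalyst vial, the chlorine cylinder]
8. Drover goes back to the old quay alone.  [the old quay: the ether can, the peroxide | the new quay: the base flask, the catalyst vial, the chlorine cylinder]
9. Drover goes to the new quay with the peroxide.  [the old quay: the ether can | the new quay: the base flask, the catalyst vial, the chlorine cylinder, the peroxide]
10. Drover goes back to the old quay alone.  [the old quay: the ether can | the new quay: the base flask, the catalyst vial, the chlorine cylinder, the peroxide]
11. Drover goes to the new quay with the ether can.  [the old quay: — | the new quay: the base flask, the catalyst vial, the chlorine cylinder, the ether can, the peroxide]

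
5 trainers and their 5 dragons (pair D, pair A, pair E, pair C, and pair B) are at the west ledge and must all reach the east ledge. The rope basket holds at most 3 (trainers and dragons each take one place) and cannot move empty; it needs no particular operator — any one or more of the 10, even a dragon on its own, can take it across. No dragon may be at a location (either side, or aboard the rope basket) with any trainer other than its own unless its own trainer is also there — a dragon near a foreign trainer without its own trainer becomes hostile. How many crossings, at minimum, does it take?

11

Counting alone: each trip to the east ledge takes at most 3 across and each return brings at least 1 back, so after t trips out (and t−1 returns) at most 3t − (t−1) of the 10 are across; that first reaches 10 at t = 5, so at least 9 crossings are needed.
The safety rule pushes this higher. Following every safe sequence of crossings, the most of the 10 that can be at the east ledge as the rope basket arrives there on crossing 9 is 9 — never all 10.
So no plan with fewer than 11 crossings exists, and this one achieves 11:
1. dragon D and trainer D cross → the east ledge.
2. trainer D crosses ← the west ledge.
3. dragon A, dragon C, and dragon E cross → the east ledge.
4. dragon D crosses ← the west ledge.
5. trainer A, trainer C, and trainer E cross → the east ledge.
6. dragon A and trainer A cross ← the west ledge.
7. trainer A, trainer B, and trainer D cross → the east ledge.
8. dragon E crosses ← the west ledge.
9. dragon A and dragon D cross → the east ledge.
10. dragon D crosses ← the west ledge.
11. dragon B, dragon D, and dragon E cross → the east ledge.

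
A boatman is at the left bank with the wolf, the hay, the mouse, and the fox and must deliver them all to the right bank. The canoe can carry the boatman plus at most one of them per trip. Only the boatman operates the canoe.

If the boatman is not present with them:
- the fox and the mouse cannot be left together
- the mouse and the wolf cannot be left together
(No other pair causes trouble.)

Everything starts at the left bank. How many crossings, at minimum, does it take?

9

Counting alone: the boatman can take at most 1 across per trip to the right bank, so moving all 4 needs at least 4 loaded trips out, with a return between consecutive ones — at least 7 crossings.
The safety rule pushes this higher. Following every safe sequence of crossings, the most of the 4 that can be at the right bank as the canoe arrives there on crossing 7 is 3 — never all 4.
So no plan with fewer than 9 crossings exists, and this one achieves 9:
1. Boatman goes to the right bank with the mouse.  [the left bank: the fox, the hay, the wolf | the right bank: the mouse]
2. Boatman goes back to the left bank alone.  [the left bank: the fox, the hay, the wolf | the right bank: the mouse]
3. Boatman goes to the right bank with the wolf.  [the left bank: the fox, the hay | the right bank: the mouse, the wolf]
4. Boatman goes back to the left bank with the mouse.  [the left bank: the fox, the hay, the mouse | the right bank: the wolf]
5. Boatman goes to the right bank with the fox.  [the left bank: the hay, the mouse | the right bank: the fox, the wolf]
6. Boatman goes back to the left bank alone.  [the left bank: the hay, the mouse | the right bank: the fox, the wolf]
7. Boatman goes to the right bank with the hay.  [the left bank: the mouse | the right bank: the fox, the hay, the wolf]
8. Boatman goes back to the left bank alone.  [the left bank: the mouse | the right bank: the fox, the hay, the wolf]
9. Boatman goes to the right bank with the mouse.  [the left bank: — | the right bank: the fox, the hay, the mouse, the wolf]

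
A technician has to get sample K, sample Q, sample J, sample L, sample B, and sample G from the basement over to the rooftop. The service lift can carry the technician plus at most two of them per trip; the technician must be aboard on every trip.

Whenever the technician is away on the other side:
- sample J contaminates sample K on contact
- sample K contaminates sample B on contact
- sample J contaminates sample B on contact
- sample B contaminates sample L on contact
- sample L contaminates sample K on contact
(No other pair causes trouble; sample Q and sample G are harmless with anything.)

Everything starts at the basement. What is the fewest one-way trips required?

Counting alone: the technician can take at most 2 across per trip to the rooftop, so moving all 6 needs at least 3 loaded trips out, with a return between consecutive ones — at least 5 crossings.
The safety rule pushes this higher. Following every safe sequence of crossings, the most of the 6 that can be at the rooftop as the service lift arrives there on crossings 5, 7 is 4, 5 respectively — never all 6.
So no plan with fewer than 9 crossings exists, and this one achieves 9:
1. Technician goes to the rooftop with sample B and sample K.
2. Technician goes back to the basement with sample K.
3. Technician goes to the rooftop with sample K and sample Q.
4. Technician goes back to the basement with sample K.
5. Technician goes to the rooftop with sample G and sample K.
6. Technician goes back to the basement with sample K.
7. Technician goes to the rooftop with sample J and sample L.
8. Technician goes back to the basement with sample B.
9. Technician goes to the rooftop with sample B and sample K.

9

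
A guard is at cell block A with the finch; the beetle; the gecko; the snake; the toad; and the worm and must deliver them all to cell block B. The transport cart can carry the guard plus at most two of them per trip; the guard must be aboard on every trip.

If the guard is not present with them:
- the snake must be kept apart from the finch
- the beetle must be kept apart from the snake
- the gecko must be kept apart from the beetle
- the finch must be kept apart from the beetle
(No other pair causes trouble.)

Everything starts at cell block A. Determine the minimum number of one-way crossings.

9

Counting alone: the guard can take at most 2 across per trip to cell block B, so moving all 6 needs at least 3 loaded trips out, with a return between consecutive ones — at least 5 crossings.
The safety rule pushes this higher. Following every safe sequence of crossings, the most of the 6 that can be at cell block B as the transport cart arrives there on crossings 5, 7 is 4, 5 respectively — never all 6.
So no plan with fewer than 9 crossings exists, and this one achieves 9:
1. Guard goes to cell block B with the beetle and the finch.
2. Guard goes back to cell block A with the finch.
3. Guard goes to cell block B with the finch and the gecko.
4. Guard goes back to cell block A with the beetle.
5. Guard goes to cell block B with the beetle and the toad.
6. Guard goes back to cell block A with the beetle.
7. Guard goes to cell block B with the beetle and the worm.
8. Guard goes back to cell block A with the beetle.
9. Guard goes to cell block B with the beetle and the snake.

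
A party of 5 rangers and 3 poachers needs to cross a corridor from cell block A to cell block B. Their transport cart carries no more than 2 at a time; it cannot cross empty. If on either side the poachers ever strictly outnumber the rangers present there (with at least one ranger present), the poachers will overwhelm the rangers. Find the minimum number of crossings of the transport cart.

13

Counting alone: each trip to cell block B takes at most 2 across and each return brings at least 1 back, so after t trips out (and t−1 returns) at most 2t − (t−1) of the 8 are across; that first reaches 8 at t = 7, so at least 13 crossings are needed.
The plan below uses exactly 13 crossings, so it is optimal:
1. 2 poachers → cell block B.  (cell block A: 5R 1P; cell block B: 0R 2P)
2. 1 poacher ← cell block A.  (cell block A: 5R 2P; cell block B: 0R 1P)
3. 2 poachers → cell block B.  (cell block A: 5R 0P; cell block B: 0R 3P)
4. 1 poacher ← cell block A.  (cell block A: 5R 1P; cell block B: 0R 2P)
5. 2 rangers → cell block B.  (cell block A: 3R 1P; cell block B: 2R 2P)
6. 1 poacher ← cell block A.  (cell block A: 3R 2P; cell block B: 2R 1P)
7. 1 ranger and 1 poacher → cell block B.  (cell block A: 2R 1P; cell block B: 3R 2P)
8. 1 poacher ← cell block A.  (cell block A: 2R 2P; cell block B: 3R 1P)
9. 2 poachers → cell block B.  (cell block A: 2R 0P; cell block B: 3R 3P)
10. 1 poacher ← cell block A.  (cell block A: 2R 1P; cell block B: 3R 2P)
11. 1 ranger and 1 poacher → cell block B.  (cell block A: 1R 0P; cell block B: 4R 3P)
12. 1 poacher ← cell block A.  (cell block A: 1R 1P; cell block B: 4R 2P)
13. 1 ranger and 1 poacher → cell block B.  (cell block A: 0R 0P; cell block B: 5R 3P)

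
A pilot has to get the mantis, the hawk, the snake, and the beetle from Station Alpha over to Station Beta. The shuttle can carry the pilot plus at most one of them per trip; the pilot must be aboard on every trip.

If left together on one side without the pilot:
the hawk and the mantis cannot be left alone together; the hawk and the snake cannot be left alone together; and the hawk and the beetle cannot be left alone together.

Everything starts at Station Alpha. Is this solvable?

No

Following every safe sequence of crossings from the start, the most of the 4 that can be at Station Beta as the shuttle arrives there on crossings 1, 3 is 1, 2 respectively; the best ever achieved is 2 of 4.
From crossing 5 on, no configuration arises that was not already reachable earlier: only 9 distinct safe configurations (who is on which side, and where the shuttle is) can ever be reached, none of them has everyone across, and every continuation just revisits them. So no valid plan exists.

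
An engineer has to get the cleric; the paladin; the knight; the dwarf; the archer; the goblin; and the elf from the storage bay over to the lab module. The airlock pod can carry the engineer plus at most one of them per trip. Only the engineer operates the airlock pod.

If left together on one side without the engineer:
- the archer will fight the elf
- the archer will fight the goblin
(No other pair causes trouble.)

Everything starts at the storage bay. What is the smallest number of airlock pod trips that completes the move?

Counting alone: the engineer can take at most 1 across per trip to the lab module, so moving all 7 needs at least 7 loaded trips out, with a return between consecutive ones — at least 13 crossings.
The safety rule pushes this higher. Following every safe sequence of crossings, the most of the 7 that can be at the lab module as the airlock pod arrives there on crossing 13 is 6 — never all 7.
So no plan with fewer than 15 crossings exists, and this one achieves 15:
1. Engineer goes to the lab module with the archer.  [the storage bay: the cleric, the dwarf, the elf, the goblin, the knight, the paladin | the lab module: the archer]
2. Engineer goes back to the storage bay alone.  [the storage bay: the cleric, the dwarf, the elf, the goblin, the knight, the paladin | the lab module: the archer]
3. Engineer goes to the lab module with the cleric.  [the storage bay: the dwarf, the elf, the goblin, the knight, the paladin | the lab module: the archer, the cleric]
4. Engineer goes back to the storage bay alone.  [the storage bay: the dwarf, the elf, the goblin, the knight, the paladin | the lab module: the archer, the cleric]
5. Engineer goes to the lab module with the paladin.  [the storage bay: the dwarf, the elf, the goblin, the knight | the lab module: the archer, the cleric, the paladin]
6. Engineer goes back to the storage bay alone.  [the storage bay: the dwarf, the elf, the goblin, the knight | the lab module: the archer, the cleric, the paladin]
7. Engineer goes to the lab module with the knight.  [the storage bay: the dwarf, the elf, the goblin | the lab module: the archer, the cleric, the knight, the paladin]
8. Engineer goes back to the storage bay alone.  [the storage bay: the dwarf, the elf, the goblin | the lab module: the archer, the cleric, the knight, the paladin]
9. Engineer goes to the lab module with the dwarf.  [the storage bay: the elf, the goblin | the lab module: the archer, the cleric, the dwarf, the knight, the paladin]
10. Engineer goes back to the storage bay alone.  [the storage bay: the elf, the goblin | the lab module: the archer, the cleric, the dwarf, the knight, the paladin]
11. Engineer goes to the lab module with the goblin.  [the storage bay: the elf | the lab module: the archer, the cleric, the dwarf, the goblin, the knight, the paladin]
12. Engineer goes back to the storage bay with the archer.  [the storage bay: the archer, the elf | the lab module: the cleric, the dwarf, the goblin, the knight, the paladin]
13. Engineer goes to the lab module with the elf.  [the storage bay: the archer | the lab module: the cleric, the dwarf, the elf, the goblin, the knight, the paladin]
14. Engineer goes back to the storage bay alone.  [the storage bay: the archer | the lab module: the cleric, the dwarf, the elf, the goblin, the knight, the paladin]
15. Engineer goes to the lab module with the archer.  [the storage bay: — | the lab module: the archer, the cleric, the dwarf, the elf, the goblin, the knight, the paladin]

15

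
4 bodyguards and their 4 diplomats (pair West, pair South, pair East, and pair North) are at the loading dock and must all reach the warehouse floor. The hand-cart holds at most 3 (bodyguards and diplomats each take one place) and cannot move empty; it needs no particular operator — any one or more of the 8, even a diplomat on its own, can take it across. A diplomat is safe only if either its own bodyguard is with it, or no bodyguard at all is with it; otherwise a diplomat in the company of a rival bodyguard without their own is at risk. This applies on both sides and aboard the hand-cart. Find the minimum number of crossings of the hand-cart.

Counting alone: each trip to the warehouse floor takes at most 3 across and each return brings at least 1 back, so after t trips out (and t−1 returns) at most 3t − (t−1) of the 8 are across; that first reaches 8 at t = 4, so at least 7 crossings are needed.
The safety rule pushes this higher. Following every safe sequence of crossings, the most of the 8 that can be at the warehouse floor as the hand-cart arrives there on crossing 7 is 7 — never all 8.
So no plan with fewer than 9 crossings exists, and this one achieves 9:
1. bodyguard West and diplomat West cross → the warehouse floor.
2. bodyguard West crosses ← the loading dock.
3. bodyguard South, bodyguard West, and diplomat South cross → the warehouse floor.
4. bodyguard West and diplomat West cross ← the loading dock.
5. bodyguard East, bodyguard North, and bodyguard West cross → the warehouse floor.
6. diplomat South crosses ← the loading dock.
7. diplomat South and diplomat West cross → the warehouse floor.
8. diplomat West crosses ← the loading dock.
9. diplomat East, diplomat North, and diplomat West cross → the warehouse floor.

9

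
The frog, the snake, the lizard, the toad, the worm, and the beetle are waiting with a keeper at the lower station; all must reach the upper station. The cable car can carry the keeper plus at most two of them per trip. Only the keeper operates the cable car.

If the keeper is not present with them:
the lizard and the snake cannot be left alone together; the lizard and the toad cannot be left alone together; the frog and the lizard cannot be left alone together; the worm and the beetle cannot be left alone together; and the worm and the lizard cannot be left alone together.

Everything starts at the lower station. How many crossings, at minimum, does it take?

7

Counting alone: the keeper can take at most 2 across per trip to the upper station, so moving all 6 needs at least 3 loaded trips out, with a return between consecutive ones — at least 5 crossings.
The safety rule pushes this higher. Following every safe sequence of crossings, the most of the 6 that can be at the upper station as the cable car arrives there on crossing 5 is 5 — never all 6.
So no plan with fewer than 7 crossings exists, and this one achieves 7:
1. Keeper goes to the upper station with the lizard and the worm.  [the lower station: the beetle, the frog, the snake, the toad | the upper station: the lizard, the worm]
2. Keeper goes back to the lower station with the lizard.  [the lower station: the beetle, the frog, the lizard, the snake, the toad | the upper station: the worm]
3. Keeper goes to the upper station with the frog and the lizard.  [the lower station: the beetle, the snake, the toad | the upper station: the frog, the lizard, the worm]
4. Keeper goes back to the lower station with the lizard.  [the lower station: the beetle, the lizard, the snake, the toad | the upper station: the frog, the worm]
5. Keeper goes to the upper station with the snake and the toad.  [the lower station: the beetle, the lizard | the upper station: the frog, the snake, the toad, the worm]
6. Keeper goes back to the lower station alone.  [the lower station: the beetle, the lizard | the upper station: the frog, the snake, the toad, the worm]
7. Keeper goes to the upper station with the beetle and the lizard.  [the lower station: — | the upper station: the beetle, the frog, the lizard, the snake, the toad, the worm]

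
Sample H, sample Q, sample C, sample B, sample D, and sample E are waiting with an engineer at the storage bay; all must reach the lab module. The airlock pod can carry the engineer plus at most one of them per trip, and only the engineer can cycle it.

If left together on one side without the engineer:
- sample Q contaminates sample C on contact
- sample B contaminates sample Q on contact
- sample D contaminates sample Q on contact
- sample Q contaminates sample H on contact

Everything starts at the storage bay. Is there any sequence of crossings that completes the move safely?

Following every safe sequence of crossings from the start, the most of the 6 that can be at the lab module as the airlock pod arrives there on crossings 1, 3, 5 is 1, 2, 3 respectively; the best ever achieved is 3 of 6.
From crossing 7 on, no configuration arises that was not already reachable earlier: only 22 distinct safe configurations (who is on which side, and where the airlock pod is) can ever be reached, none of them has everyone across, and every continuation just revisits them. So no valid plan exists.

No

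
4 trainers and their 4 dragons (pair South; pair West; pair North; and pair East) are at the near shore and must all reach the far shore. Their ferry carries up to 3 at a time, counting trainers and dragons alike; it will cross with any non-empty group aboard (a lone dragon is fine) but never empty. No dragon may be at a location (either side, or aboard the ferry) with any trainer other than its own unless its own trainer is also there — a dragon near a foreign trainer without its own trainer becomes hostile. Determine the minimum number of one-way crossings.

Counting alone: each trip to the far shore takes at most 3 across and each return brings at least 1 back, so after t trips out (and t−1 returns) at most 3t − (t−1) of the 8 are across; that first reaches 8 at t = 4, so at least 7 crossings are needed.
The safety rule pushes this higher. Following every safe sequence of crossings, the most of the 8 that can be at the far shore as the ferry arrives there on crossing 7 is 7 — never all 8.
So no plan with fewer than 9 crossings exists, and this one achieves 9:
1. dragon South and trainer South cross → the far shore.
2. trainer South crosses ← the near shore.
3. dragon West, trainer South, and trainer West cross → the far shore.
4. dragon South and trainer South cross ← the near shore.
5. trainer East, trainer North, and trainer South cross → the far shore.
6. dragon West crosses ← the near shore.
7. dragon South and dragon West cross → the far shore.
8. dragon South crosses ← the near shore.
9. dragon East, dragon North, and dragon South cross → the far shore.

9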